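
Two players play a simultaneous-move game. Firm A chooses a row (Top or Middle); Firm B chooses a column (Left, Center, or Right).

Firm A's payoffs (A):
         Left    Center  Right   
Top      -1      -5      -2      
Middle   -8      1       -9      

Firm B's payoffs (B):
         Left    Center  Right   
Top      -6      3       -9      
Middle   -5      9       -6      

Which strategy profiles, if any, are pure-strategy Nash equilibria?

A profile is a Nash equilibrium when each player is best-responding to the other.
Firm A's best responses — vs Left: Top (payoff -1); vs Center: Middle (payoff 1); vs Right: Top (payoff -2).
Firm B's best responses — vs Top: Center (payoff 3); vs Middle: Center (payoff 9).
The only mutual best response is (Middle, Center); neither player gains by switching there.

(Middle, Center)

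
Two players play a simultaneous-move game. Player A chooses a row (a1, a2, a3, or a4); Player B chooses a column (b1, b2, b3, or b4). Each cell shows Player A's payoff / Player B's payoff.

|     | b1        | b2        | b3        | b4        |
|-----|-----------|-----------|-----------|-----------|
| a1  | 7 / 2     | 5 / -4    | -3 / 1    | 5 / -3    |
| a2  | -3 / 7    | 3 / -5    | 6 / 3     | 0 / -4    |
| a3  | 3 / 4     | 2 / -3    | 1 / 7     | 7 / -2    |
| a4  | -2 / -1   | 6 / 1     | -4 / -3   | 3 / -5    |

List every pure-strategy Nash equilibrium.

(a1, b1) and (a4, b2)

Find each player's best response to every opponent strategy; NE are the intersections.
Player A's best responses — vs b1: a1 (payoff 7); vs b2: a4 (payoff 6); vs b3: a2 (payoff 6); vs b4: a3 (payoff 7).
Player B's best responses — vs a1: b1 (payoff 2); vs a2: b1 (payoff 7); vs a3: b3 (payoff 7); vs a4: b2 (payoff 1).
Mutual best responses occur at (a1, b1) and (a4, b2); at each, neither player gains by switching.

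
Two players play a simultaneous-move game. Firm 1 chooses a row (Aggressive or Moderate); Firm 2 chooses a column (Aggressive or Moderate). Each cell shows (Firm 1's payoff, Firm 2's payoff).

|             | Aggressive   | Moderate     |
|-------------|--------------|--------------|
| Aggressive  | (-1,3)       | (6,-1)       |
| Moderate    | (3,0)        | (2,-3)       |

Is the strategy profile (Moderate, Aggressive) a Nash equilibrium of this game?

Yes

Holding Firm 2 at Aggressive: Firm 1 gets 3 from Moderate, versus -1 from Aggressive. No profitable deviation for Firm 1.
Holding Firm 1 at Moderate: Firm 2 gets 0 from Aggressive, versus -3 from Moderate. No profitable deviation for Firm 2 either.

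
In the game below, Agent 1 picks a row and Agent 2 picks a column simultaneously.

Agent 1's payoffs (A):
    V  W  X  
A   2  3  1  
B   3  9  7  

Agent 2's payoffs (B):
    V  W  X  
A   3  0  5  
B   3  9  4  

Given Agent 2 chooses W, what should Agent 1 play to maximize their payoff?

B

With Agent 2 fixed at W, Agent 1's payoffs are: A → 3, B → 9.
The maximum is 9, achieved by B.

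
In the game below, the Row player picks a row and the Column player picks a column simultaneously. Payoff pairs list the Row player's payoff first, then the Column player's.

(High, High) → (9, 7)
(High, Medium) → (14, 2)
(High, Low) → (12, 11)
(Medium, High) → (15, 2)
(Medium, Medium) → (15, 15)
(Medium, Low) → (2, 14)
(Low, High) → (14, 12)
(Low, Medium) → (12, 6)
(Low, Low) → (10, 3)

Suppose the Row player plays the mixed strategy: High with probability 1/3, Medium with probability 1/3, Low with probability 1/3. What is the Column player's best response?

Compute the Column player's expected payoff from each pure strategy against the given mix.
High: (1/3)·7 + (1/3)·2 + (1/3)·12 = 7
Medium: (1/3)·2 + (1/3)·15 + (1/3)·6 = 23/3
Low: (1/3)·11 + (1/3)·14 + (1/3)·3 = 28/3
Highest expected payoff is 28/3, from Low.

Low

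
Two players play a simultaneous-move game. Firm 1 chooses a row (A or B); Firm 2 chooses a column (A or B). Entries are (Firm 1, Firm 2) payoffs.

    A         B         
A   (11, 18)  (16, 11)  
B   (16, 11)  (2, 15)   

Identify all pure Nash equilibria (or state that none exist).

A profile is a Nash equilibrium when each player is best-responding to the other.
Firm 1's best responses — vs A: B (payoff 16); vs B: A (payoff 16).
Firm 2's best responses — vs A: A (payoff 18); vs B: B (payoff 15).
No cell has both players best-responding. For instance, Firm 1's best reply to A is B, but against B Firm 2 prefers B over A.

There is no pure-strategy Nash equilibrium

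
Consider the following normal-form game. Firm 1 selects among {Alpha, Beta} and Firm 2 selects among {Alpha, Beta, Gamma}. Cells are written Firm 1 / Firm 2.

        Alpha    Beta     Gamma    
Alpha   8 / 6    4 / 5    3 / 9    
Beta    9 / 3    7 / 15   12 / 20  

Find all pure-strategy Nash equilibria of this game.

Find each player's best response to every opponent strategy; NE are the intersections.
Firm 1's best responses — vs Alpha: Beta (payoff 9); vs Beta: Beta (payoff 7); vs Gamma: Beta (payoff 12).
Firm 2's best responses — vs Alpha: Gamma (payoff 9); vs Beta: Gamma (payoff 20).
The only mutual best response is (Beta, Gamma); neither player gains by switching there.

(Beta, Gamma)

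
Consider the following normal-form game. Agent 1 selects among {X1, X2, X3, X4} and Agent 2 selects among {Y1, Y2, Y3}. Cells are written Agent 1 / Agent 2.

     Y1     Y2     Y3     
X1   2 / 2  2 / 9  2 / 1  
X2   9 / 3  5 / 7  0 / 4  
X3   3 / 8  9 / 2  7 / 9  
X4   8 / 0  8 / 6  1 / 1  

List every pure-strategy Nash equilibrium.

(X3, Y3)

Find each player's best response to every opponent strategy; NE are the intersections.
Agent 1's best responses — vs Y1: X2 (payoff 9); vs Y2: X3 (payoff 9); vs Y3: X3 (payoff 7).
Agent 2's best responses — vs X1: Y2 (payoff 9); vs X2: Y2 (payoff 7); vs X3: Y3 (payoff 9); vs X4: Y2 (payoff 6).
The only mutual best response is (X3, Y3); neither player gains by switching there.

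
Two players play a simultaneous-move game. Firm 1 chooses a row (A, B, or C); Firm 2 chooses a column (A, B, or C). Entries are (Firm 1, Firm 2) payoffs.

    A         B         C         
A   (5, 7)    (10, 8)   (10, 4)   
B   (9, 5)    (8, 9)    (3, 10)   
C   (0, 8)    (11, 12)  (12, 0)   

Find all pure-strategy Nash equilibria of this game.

(C, B)

Check mutual best responses: a cell is a NE iff neither player can gain by unilaterally deviating.
Firm 1's best responses — vs A: B (payoff 9); vs B: C (payoff 11); vs C: C (payoff 12).
Firm 2's best responses — vs A: B (payoff 8); vs B: C (payoff 10); vs C: B (payoff 12).
The only mutual best response is (C, B); neither player gains by switching there.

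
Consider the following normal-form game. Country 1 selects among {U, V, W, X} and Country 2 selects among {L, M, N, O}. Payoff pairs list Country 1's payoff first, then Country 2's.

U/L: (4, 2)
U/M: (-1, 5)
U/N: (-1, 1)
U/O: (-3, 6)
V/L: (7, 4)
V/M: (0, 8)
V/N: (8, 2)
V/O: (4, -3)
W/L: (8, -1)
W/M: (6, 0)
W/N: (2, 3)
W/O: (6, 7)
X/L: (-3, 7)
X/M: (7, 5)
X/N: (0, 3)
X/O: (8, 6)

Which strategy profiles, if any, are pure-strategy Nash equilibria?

A profile is a Nash equilibrium when each player is best-responding to the other.
Country 1's best responses — vs L: W (payoff 8); vs M: X (payoff 7); vs N: V (payoff 8); vs O: X (payoff 8).
Country 2's best responses — vs U: O (payoff 6); vs V: M (payoff 8); vs W: O (payoff 7); vs X: L (payoff 7).
No cell has both players best-responding. For instance, Country 1's best reply to O is X, but against X Country 2 prefers L over O.

No pure-strategy Nash equilibrium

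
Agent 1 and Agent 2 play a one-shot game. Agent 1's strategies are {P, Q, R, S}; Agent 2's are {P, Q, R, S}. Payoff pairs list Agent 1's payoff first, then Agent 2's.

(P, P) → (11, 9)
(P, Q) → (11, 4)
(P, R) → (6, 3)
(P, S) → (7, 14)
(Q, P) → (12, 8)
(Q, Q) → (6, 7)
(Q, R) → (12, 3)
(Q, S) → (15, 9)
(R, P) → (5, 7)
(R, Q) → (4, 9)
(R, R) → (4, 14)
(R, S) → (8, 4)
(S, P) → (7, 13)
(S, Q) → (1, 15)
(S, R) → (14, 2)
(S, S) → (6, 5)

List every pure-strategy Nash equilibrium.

(Q, S)

Find each player's best response to every opponent strategy; NE are the intersections.
Agent 1's best responses — vs P: Q (payoff 12); vs Q: P (payoff 11); vs R: S (payoff 14); vs S: Q (payoff 15).
Agent 2's best responses — vs P: S (payoff 14); vs Q: S (payoff 9); vs R: R (payoff 14); vs S: Q (payoff 15).
The only mutual best response is (Q, S); neither player gains by switching there.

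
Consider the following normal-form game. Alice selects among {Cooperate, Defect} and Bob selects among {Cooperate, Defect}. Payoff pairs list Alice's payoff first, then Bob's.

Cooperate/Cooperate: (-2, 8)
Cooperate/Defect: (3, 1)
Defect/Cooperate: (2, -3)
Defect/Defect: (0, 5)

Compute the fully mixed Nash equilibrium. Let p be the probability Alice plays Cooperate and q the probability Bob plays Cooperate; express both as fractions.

In a mixed NE each player is indifferent between their pure strategies, so the opponent's mix sets the indifference.
Bob indifferent between Cooperate and Defect: p·8 + (1−p)·(-3) = p·1 + (1−p)·5 ⟹ (-3) + 11p = 5 + (-4)p ⟹ p = 8/15.
Alice indifferent between Cooperate and Defect: q·(-2) + (1−q)·3 = q·2 + (1−q)·0 ⟹ 3 + (-5)q = 0 + 2q ⟹ q = 3/7.

p = 8/15, q = 3/7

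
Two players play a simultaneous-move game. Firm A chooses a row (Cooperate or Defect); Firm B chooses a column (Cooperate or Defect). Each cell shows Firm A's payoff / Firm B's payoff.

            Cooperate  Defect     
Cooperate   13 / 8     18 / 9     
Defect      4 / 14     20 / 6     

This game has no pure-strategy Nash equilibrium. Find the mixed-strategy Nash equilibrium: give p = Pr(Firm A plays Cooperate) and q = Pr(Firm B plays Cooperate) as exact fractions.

In a mixed NE each player is indifferent between their pure strategies, so the opponent's mix sets the indifference.
Firm B indifferent between Cooperate and Defect: p·8 + (1−p)·14 = p·9 + (1−p)·6 ⟹ 14 + (-6)p = 6 + 3p ⟹ p = 8/9.
Firm A indifferent between Cooperate and Defect: q·13 + (1−q)·18 = q·4 + (1−q)·20 ⟹ 18 + (-5)q = 20 + (-16)q ⟹ q = 2/11.

p = 8/9, q = 2/11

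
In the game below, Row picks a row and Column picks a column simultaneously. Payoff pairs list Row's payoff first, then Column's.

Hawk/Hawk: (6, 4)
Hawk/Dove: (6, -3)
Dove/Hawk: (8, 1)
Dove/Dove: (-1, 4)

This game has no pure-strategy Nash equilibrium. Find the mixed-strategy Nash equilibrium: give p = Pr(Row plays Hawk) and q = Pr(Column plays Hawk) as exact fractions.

Each player's mixing probability is pinned down by making the *other* player indifferent.
Column indifferent between Hawk and Dove: p·4 + (1−p)·1 = p·(-3) + (1−p)·4 ⟹ 1 + 3p = 4 + (-7)p ⟹ p = 3/10.
Row indifferent between Hawk and Dove: q·6 + (1−q)·6 = q·8 + (1−q)·(-1) ⟹ 6 + 0q = (-1) + 9q ⟹ q = 7/9.

p = 3/10, q = 7/9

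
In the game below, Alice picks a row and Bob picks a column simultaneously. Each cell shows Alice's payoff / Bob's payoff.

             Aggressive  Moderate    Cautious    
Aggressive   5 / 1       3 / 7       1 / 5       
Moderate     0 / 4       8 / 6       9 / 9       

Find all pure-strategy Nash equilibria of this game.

(Moderate, Cautious)

Find each player's best response to every opponent strategy; NE are the intersections.
Alice's best responses — vs Aggressive: Aggressive (payoff 5); vs Moderate: Moderate (payoff 8); vs Cautious: Moderate (payoff 9).
Bob's best responses — vs Aggressive: Moderate (payoff 7); vs Moderate: Cautious (payoff 9).
The only mutual best response is (Moderate, Cautious); neither player gains by switching there.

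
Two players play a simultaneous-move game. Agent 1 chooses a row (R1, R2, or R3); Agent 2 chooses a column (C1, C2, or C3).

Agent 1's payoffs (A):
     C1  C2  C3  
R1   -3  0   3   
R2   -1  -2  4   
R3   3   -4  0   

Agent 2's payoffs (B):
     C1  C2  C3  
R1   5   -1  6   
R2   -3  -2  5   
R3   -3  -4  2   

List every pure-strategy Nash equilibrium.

Check mutual best responses: a cell is a NE iff neither player can gain by unilaterally deviating.
Agent 1's best responses — vs C1: R3 (payoff 3); vs C2: R1 (payoff 0); vs C3: R2 (payoff 4).
Agent 2's best responses — vs R1: C3 (payoff 6); vs R2: C3 (payoff 5); vs R3: C3 (payoff 2).
The only mutual best response is (R2, C3); neither player gains by switching there.

(R2, C3)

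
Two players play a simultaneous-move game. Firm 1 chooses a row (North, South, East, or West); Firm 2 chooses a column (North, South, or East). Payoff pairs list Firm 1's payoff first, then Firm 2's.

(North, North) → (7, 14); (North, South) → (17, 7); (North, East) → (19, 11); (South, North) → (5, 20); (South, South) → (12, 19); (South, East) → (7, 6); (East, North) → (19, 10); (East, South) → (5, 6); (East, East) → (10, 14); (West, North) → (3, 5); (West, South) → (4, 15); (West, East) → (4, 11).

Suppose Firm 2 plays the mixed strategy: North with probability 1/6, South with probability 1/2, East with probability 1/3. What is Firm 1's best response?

Compute Firm 1's expected payoff from each pure strategy against the given mix.
North: (1/6)·7 + (1/2)·17 + (1/3)·19 = 16
South: (1/6)·5 + (1/2)·12 + (1/3)·7 = 55/6
East: (1/6)·19 + (1/2)·5 + (1/3)·10 = 9
West: (1/6)·3 + (1/2)·4 + (1/3)·4 = 23/6
Highest expected payoff is 16, from North.

North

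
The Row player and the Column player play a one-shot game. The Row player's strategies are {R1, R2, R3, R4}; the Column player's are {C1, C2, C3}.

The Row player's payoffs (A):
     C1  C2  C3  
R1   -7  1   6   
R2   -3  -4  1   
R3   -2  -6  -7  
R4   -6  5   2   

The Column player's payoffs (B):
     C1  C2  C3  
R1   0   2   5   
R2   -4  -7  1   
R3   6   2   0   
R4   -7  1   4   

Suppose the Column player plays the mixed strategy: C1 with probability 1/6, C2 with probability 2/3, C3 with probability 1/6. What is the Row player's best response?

R4

The Row player's best reply maximizes expected payoff against the mix.
R1: (1/6)·(-7) + (2/3)·1 + (1/6)·6 = 1/2
R2: (1/6)·(-3) + (2/3)·(-4) + (1/6)·1 = -3
R3: (1/6)·(-2) + (2/3)·(-6) + (1/6)·(-7) = -11/2
R4: (1/6)·(-6) + (2/3)·5 + (1/6)·2 = 8/3
Highest expected payoff is 8/3, from R4.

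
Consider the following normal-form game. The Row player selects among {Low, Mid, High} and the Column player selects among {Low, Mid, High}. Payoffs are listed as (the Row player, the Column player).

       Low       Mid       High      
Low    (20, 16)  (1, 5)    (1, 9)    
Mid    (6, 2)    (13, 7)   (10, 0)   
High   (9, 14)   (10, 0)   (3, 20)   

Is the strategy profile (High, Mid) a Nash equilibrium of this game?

Holding the Column player at Mid: the Row player gets 10 from High but could get 13 by switching to Mid. The Row player has a profitable deviation.

No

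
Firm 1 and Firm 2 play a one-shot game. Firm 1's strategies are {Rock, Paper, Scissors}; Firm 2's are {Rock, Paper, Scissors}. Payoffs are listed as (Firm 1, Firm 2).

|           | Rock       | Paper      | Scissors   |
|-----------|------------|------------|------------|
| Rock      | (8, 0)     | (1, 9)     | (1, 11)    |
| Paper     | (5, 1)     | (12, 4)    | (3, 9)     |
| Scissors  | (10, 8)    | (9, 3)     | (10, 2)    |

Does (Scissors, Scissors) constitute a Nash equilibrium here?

Holding Firm 2 at Scissors: Firm 1 gets 10 from Scissors, versus 1 from Rock, 3 from Paper. No profitable deviation for Firm 1.
Holding Firm 1 at Scissors: Firm 2 gets 2 from Scissors but could get 8 by switching to Rock. Firm 2 has a profitable deviation.

No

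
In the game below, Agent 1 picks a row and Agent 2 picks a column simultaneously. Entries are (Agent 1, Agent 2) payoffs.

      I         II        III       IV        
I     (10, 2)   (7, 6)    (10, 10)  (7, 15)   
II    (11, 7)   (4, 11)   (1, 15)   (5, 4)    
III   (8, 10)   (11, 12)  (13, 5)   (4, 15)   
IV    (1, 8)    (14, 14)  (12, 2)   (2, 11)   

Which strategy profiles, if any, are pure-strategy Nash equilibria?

(I, IV) and (IV, II)

Find each player's best response to every opponent strategy; NE are the intersections.
Agent 1's best responses — vs I: II (payoff 11); vs II: IV (payoff 14); vs III: III (payoff 13); vs IV: I (payoff 7).
Agent 2's best responses — vs I: IV (payoff 15); vs II: III (payoff 15); vs III: IV (payoff 15); vs IV: II (payoff 14).
Mutual best responses occur at (I, IV) and (IV, II); at each, neither player gains by switching.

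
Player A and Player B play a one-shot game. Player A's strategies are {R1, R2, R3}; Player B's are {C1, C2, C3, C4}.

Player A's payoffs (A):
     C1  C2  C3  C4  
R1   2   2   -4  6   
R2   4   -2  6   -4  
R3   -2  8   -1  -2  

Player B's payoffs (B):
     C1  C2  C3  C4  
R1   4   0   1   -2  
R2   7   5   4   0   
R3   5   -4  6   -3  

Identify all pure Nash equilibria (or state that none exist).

Check mutual best responses: a cell is a NE iff neither player can gain by unilaterally deviating.
Player A's best responses — vs C1: R2 (payoff 4); vs C2: R3 (payoff 8); vs C3: R2 (payoff 6); vs C4: R1 (payoff 6).
Player B's best responses — vs R1: C1 (payoff 4); vs R2: C1 (payoff 7); vs R3: C3 (payoff 6).
The only mutual best response is (R2, C1); neither player gains by switching there.

(R2, C1)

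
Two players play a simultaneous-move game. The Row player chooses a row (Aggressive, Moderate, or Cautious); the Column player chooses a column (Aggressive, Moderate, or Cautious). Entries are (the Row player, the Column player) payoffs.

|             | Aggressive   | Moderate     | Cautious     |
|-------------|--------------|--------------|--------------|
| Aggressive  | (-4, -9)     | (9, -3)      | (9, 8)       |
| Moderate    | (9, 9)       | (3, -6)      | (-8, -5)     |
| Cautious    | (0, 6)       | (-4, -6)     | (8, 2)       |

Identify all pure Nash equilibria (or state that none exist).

(Aggressive, Cautious) and (Moderate, Aggressive)

Find each player's best response to every opponent strategy; NE are the intersections.
The Row player's best responses — vs Aggressive: Moderate (payoff 9); vs Moderate: Aggressive (payoff 9); vs Cautious: Aggressive (payoff 9).
The Column player's best responses — vs Aggressive: Cautious (payoff 8); vs Moderate: Aggressive (payoff 9); vs Cautious: Aggressive (payoff 6).
Mutual best responses occur at (Aggressive, Cautious) and (Moderate, Aggressive); at each, neither player gains by switching.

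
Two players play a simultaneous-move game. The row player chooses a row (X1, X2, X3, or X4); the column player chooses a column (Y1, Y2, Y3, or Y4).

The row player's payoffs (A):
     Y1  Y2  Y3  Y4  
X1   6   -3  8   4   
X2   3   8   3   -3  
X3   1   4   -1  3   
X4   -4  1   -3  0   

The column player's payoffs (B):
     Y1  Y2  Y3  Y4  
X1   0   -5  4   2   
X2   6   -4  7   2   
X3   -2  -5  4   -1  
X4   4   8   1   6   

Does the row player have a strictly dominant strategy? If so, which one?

None

Check whether one of the row player's strategies beats all alternatives regardless of what the opponent does.
X1 is not dominant: against Y2, X2 gives 8 > -3.
X2 is not dominant: against Y1, X1 gives 6 > 3.
X3 is not dominant: against Y1, X1 gives 6 > 1.
X4 is not dominant: against Y1, X1 gives 6 > -4.
No single strategy is best against every opponent action.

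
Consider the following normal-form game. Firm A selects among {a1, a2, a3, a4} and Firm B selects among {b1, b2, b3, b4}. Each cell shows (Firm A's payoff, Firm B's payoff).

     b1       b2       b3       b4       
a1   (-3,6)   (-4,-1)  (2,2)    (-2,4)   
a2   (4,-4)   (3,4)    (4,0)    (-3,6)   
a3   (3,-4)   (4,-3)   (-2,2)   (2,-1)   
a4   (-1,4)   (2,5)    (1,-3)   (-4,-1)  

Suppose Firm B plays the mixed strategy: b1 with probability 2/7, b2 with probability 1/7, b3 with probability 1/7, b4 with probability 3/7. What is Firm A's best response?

a3

Firm A's best reply maximizes expected payoff against the mix.
a1: (2/7)·(-3) + (1/7)·(-4) + (1/7)·2 + (3/7)·(-2) = -2
a2: (2/7)·4 + (1/7)·3 + (1/7)·4 + (3/7)·(-3) = 6/7
a3: (2/7)·3 + (1/7)·4 + (1/7)·(-2) + (3/7)·2 = 2
a4: (2/7)·(-1) + (1/7)·2 + (1/7)·1 + (3/7)·(-4) = -11/7
Highest expected payoff is 2, from a3.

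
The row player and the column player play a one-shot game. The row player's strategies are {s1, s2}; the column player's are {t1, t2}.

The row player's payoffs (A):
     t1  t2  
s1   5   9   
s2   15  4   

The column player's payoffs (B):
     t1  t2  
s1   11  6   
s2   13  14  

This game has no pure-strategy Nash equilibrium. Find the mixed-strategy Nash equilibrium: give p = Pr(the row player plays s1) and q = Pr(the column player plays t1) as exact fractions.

p = 1/6, q = 1/3

Each player's mixing probability is pinned down by making the *other* player indifferent.
The column player indifferent between t1 and t2: p·11 + (1−p)·13 = p·6 + (1−p)·14 ⟹ 13 + (-2)p = 14 + (-8)p ⟹ p = 1/6.
The row player indifferent between s1 and s2: q·5 + (1−q)·9 = q·15 + (1−q)·4 ⟹ 9 + (-4)q = 4 + 11q ⟹ q = 1/3.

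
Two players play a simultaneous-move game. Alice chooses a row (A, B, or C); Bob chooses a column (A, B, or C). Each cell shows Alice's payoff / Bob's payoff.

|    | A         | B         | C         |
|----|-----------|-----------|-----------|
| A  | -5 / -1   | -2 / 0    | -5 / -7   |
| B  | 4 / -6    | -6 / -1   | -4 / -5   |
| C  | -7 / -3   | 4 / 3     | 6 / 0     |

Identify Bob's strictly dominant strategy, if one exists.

A strategy is strictly dominant if it gives Bob a strictly higher payoff than every other strategy, against every choice by the opponent.
B strictly dominates: vs A: 0 > each of {-1, -7}; vs B: -1 > each of {-6, -5}; vs C: 3 > each of {-3, 0}.

B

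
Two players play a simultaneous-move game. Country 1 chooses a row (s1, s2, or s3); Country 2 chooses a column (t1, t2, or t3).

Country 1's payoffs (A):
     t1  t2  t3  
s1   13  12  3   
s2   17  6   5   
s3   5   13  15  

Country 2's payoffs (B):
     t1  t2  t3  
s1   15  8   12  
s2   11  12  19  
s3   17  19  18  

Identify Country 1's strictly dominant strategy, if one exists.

No strictly dominant strategy

Check whether one of Country 1's strategies beats all alternatives regardless of what the opponent does.
s1 is not dominant: against t1, s2 gives 17 > 13.
s2 is not dominant: against t2, s1 gives 12 > 6.
s3 is not dominant: against t1, s1 gives 13 > 5.
No single strategy is best against every opponent action.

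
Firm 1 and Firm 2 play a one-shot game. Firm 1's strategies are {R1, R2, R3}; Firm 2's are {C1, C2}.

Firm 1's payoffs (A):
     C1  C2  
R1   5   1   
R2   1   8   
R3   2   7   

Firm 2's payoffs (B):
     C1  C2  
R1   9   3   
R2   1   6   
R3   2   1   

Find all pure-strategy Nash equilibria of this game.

Check mutual best responses: a cell is a NE iff neither player can gain by unilaterally deviating.
Firm 1's best responses — vs C1: R1 (payoff 5); vs C2: R2 (payoff 8).
Firm 2's best responses — vs R1: C1 (payoff 9); vs R2: C2 (payoff 6); vs R3: C1 (payoff 2).
Mutual best responses occur at (R1, C1) and (R2, C2); at each, neither player gains by switching.

(R1, C1) and (R2, C2)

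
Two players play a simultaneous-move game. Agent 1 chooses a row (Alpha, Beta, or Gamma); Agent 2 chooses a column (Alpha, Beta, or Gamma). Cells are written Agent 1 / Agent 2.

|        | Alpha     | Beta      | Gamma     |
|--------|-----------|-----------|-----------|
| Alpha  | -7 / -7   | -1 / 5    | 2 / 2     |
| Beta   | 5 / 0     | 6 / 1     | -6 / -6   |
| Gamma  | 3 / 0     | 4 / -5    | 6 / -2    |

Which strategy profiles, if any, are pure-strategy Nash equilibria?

A profile is a Nash equilibrium when each player is best-responding to the other.
Agent 1's best responses — vs Alpha: Beta (payoff 5); vs Beta: Beta (payoff 6); vs Gamma: Gamma (payoff 6).
Agent 2's best responses — vs Alpha: Beta (payoff 5); vs Beta: Beta (payoff 1); vs Gamma: Alpha (payoff 0).
The only mutual best response is (Beta, Beta); neither player gains by switching there.

(Beta, Beta)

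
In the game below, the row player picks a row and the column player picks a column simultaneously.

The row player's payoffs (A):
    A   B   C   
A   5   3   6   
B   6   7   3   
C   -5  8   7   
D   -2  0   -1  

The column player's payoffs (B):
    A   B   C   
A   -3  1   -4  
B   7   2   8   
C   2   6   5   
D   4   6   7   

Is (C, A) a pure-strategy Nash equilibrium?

Holding the column player at A: the row player gets -5 from C but could get 6 by switching to B. The row player has a profitable deviation.

No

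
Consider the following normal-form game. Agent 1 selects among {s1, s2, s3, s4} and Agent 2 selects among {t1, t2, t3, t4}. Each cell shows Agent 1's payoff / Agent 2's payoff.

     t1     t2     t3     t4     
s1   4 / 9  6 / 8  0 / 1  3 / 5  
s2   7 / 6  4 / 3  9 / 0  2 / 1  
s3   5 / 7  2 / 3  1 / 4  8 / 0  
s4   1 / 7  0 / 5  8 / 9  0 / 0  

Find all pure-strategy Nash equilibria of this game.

Check mutual best responses: a cell is a NE iff neither player can gain by unilaterally deviating.
Agent 1's best responses — vs t1: s2 (payoff 7); vs t2: s1 (payoff 6); vs t3: s2 (payoff 9); vs t4: s3 (payoff 8).
Agent 2's best responses — vs s1: t1 (payoff 9); vs s2: t1 (payoff 6); vs s3: t1 (payoff 7); vs s4: t3 (payoff 9).
The only mutual best response is (s2, t1); neither player gains by switching there.

(s2, t1)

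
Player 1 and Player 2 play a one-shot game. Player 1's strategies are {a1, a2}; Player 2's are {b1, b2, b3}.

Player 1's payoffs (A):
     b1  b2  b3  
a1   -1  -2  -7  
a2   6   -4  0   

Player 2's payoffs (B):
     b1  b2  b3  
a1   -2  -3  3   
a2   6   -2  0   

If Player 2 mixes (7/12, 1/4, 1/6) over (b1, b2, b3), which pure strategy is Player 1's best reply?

Player 1's best reply maximizes expected payoff against the mix.
a1: (7/12)·(-1) + (1/4)·(-2) + (1/6)·(-7) = -9/4
a2: (7/12)·6 + (1/4)·(-4) + (1/6)·0 = 5/2
Highest expected payoff is 5/2, from a2.

a2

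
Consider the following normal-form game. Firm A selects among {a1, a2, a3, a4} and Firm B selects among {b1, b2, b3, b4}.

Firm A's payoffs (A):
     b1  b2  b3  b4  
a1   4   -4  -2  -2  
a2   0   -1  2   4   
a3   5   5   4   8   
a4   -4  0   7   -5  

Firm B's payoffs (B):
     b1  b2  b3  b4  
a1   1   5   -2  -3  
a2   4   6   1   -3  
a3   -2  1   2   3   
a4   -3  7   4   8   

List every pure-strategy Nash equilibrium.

(a3, b4)

A profile is a Nash equilibrium when each player is best-responding to the other.
Firm A's best responses — vs b1: a3 (payoff 5); vs b2: a3 (payoff 5); vs b3: a4 (payoff 7); vs b4: a3 (payoff 8).
Firm B's best responses — vs a1: b2 (payoff 5); vs a2: b2 (payoff 6); vs a3: b4 (payoff 3); vs a4: b4 (payoff 8).
The only mutual best response is (a3, b4); neither player gains by switching there.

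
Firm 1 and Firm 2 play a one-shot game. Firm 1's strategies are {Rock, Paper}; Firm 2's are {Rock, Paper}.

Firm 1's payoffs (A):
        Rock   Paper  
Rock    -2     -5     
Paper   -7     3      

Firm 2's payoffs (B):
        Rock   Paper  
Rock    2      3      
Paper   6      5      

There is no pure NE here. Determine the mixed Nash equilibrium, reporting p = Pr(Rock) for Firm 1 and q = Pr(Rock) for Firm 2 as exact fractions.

In a mixed NE each player is indifferent between their pure strategies, so the opponent's mix sets the indifference.
Firm 2 indifferent between Rock and Paper: p·2 + (1−p)·6 = p·3 + (1−p)·5 ⟹ 6 + (-4)p = 5 + (-2)p ⟹ p = 1/2.
Firm 1 indifferent between Rock and Paper: q·(-2) + (1−q)·(-5) = q·(-7) + (1−q)·3 ⟹ (-5) + 3q = 3 + (-10)q ⟹ q = 8/13.

p = 1/2, q = 8/13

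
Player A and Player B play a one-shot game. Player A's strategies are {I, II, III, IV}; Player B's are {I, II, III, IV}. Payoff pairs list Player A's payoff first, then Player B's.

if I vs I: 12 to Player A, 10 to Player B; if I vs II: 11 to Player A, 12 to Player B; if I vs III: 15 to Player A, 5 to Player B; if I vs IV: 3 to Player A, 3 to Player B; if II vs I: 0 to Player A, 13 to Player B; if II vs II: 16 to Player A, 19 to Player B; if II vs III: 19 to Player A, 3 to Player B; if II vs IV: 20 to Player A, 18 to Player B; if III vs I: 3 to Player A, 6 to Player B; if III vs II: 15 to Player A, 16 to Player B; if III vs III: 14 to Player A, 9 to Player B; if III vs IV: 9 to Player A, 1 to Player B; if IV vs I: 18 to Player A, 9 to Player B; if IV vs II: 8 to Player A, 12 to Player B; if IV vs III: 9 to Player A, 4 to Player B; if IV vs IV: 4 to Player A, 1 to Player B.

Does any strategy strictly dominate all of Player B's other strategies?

II

A strategy is strictly dominant if it gives Player B a strictly higher payoff than every other strategy, against every choice by the opponent.
II strictly dominates: vs I: 12 > each of {10, 5, 3}; vs II: 19 > each of {13, 3, 18}; vs III: 16 > each of {6, 9, 1}; vs IV: 12 > each of {9, 4, 1}.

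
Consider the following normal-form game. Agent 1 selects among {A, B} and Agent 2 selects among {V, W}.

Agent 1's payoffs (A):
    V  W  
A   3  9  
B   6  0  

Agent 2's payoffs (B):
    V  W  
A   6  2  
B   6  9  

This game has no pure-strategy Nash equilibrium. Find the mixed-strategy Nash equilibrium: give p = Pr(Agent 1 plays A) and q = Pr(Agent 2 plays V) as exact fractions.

In a mixed NE each player is indifferent between their pure strategies, so the opponent's mix sets the indifference.
Agent 2 indifferent between V and W: p·6 + (1−p)·6 = p·2 + (1−p)·9 ⟹ 6 + 0p = 9 + (-7)p ⟹ p = 3/7.
Agent 1 indifferent between A and B: q·3 + (1−q)·9 = q·6 + (1−q)·0 ⟹ 9 + (-6)q = 0 + 6q ⟹ q = 3/4.

p = 3/7, q = 3/4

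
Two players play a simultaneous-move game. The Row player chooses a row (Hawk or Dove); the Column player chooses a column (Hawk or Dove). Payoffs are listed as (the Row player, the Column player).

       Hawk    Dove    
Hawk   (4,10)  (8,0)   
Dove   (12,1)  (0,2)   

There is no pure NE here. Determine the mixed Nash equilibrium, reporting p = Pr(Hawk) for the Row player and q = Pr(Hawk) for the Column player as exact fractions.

p = 1/11, q = 1/2

In a mixed NE each player is indifferent between their pure strategies, so the opponent's mix sets the indifference.
The Column player indifferent between Hawk and Dove: p·10 + (1−p)·1 = p·0 + (1−p)·2 ⟹ 1 + 9p = 2 + (-2)p ⟹ p = 1/11.
The Row player indifferent between Hawk and Dove: q·4 + (1−q)·8 = q·12 + (1−q)·0 ⟹ 8 + (-4)q = 0 + 12q ⟹ q = 1/2.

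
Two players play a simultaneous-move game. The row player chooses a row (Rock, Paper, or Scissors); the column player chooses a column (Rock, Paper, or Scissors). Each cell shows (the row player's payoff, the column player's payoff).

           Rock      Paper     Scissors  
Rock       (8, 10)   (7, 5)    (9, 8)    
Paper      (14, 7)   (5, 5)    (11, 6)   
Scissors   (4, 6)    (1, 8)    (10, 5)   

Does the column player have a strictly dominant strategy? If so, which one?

A strategy is strictly dominant if it gives the column player a strictly higher payoff than every other strategy, against every choice by the opponent.
Rock is not dominant: against Scissors, Paper gives 8 > 6.
Paper is not dominant: against Rock, Rock gives 10 > 5.
Scissors is not dominant: against Rock, Rock gives 10 > 8.
No single strategy is best against every opponent action.

None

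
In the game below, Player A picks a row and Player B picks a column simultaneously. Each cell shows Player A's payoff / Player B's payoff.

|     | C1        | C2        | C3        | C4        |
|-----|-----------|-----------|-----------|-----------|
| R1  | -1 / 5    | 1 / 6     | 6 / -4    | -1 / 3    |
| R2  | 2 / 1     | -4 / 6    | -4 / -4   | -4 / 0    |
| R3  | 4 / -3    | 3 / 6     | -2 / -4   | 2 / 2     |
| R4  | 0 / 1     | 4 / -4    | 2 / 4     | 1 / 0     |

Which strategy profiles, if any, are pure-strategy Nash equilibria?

There is no pure-strategy Nash equilibrium

A profile is a Nash equilibrium when each player is best-responding to the other.
Player A's best responses — vs C1: R3 (payoff 4); vs C2: R4 (payoff 4); vs C3: R1 (payoff 6); vs C4: R3 (payoff 2).
Player B's best responses — vs R1: C2 (payoff 6); vs R2: C2 (payoff 6); vs R3: C2 (payoff 6); vs R4: C3 (payoff 4).
No cell has both players best-responding. For instance, Player A's best reply to C4 is R3, but against R3 Player B prefers C2 over C4.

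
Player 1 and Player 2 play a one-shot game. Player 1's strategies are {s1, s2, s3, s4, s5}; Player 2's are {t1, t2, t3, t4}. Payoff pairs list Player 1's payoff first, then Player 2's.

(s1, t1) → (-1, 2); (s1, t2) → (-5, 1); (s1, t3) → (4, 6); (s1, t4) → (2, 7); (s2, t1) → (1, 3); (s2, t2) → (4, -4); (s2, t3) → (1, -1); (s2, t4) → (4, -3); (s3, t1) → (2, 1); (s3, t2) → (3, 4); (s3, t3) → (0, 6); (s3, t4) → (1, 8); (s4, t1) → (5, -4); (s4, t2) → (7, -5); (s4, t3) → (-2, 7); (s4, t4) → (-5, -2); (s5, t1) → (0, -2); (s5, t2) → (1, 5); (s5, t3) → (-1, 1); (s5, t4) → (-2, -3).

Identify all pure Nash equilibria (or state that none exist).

No pure-strategy Nash equilibrium

A profile is a Nash equilibrium when each player is best-responding to the other.
Player 1's best responses — vs t1: s4 (payoff 5); vs t2: s4 (payoff 7); vs t3: s1 (payoff 4); vs t4: s2 (payoff 4).
Player 2's best responses — vs s1: t4 (payoff 7); vs s2: t1 (payoff 3); vs s3: t4 (payoff 8); vs s4: t3 (payoff 7); vs s5: t2 (payoff 5).
No cell has both players best-responding. For instance, Player 1's best reply to t3 is s1, but against s1 Player 2 prefers t4 over t3.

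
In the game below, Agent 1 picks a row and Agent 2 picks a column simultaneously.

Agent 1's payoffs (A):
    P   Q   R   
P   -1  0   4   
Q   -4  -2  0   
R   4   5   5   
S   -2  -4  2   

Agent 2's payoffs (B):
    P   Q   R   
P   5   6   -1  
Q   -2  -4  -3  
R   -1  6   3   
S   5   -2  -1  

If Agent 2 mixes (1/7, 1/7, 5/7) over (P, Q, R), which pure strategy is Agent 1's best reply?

R

Compute Agent 1's expected payoff from each pure strategy against the given mix.
P: (1/7)·(-1) + (1/7)·0 + (5/7)·4 = 19/7
Q: (1/7)·(-4) + (1/7)·(-2) + (5/7)·0 = -6/7
R: (1/7)·4 + (1/7)·5 + (5/7)·5 = 34/7
S: (1/7)·(-2) + (1/7)·(-4) + (5/7)·2 = 4/7
Highest expected payoff is 34/7, from R.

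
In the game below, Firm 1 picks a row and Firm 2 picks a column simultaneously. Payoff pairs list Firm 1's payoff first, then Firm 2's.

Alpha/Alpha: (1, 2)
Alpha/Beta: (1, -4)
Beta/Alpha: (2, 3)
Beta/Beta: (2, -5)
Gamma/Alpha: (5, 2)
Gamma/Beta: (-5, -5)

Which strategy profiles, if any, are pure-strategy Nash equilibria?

Find each player's best response to every opponent strategy; NE are the intersections.
Firm 1's best responses — vs Alpha: Gamma (payoff 5); vs Beta: Beta (payoff 2).
Firm 2's best responses — vs Alpha: Alpha (payoff 2); vs Beta: Alpha (payoff 3); vs Gamma: Alpha (payoff 2).
The only mutual best response is (Gamma, Alpha); neither player gains by switching there.

(Gamma, Alpha)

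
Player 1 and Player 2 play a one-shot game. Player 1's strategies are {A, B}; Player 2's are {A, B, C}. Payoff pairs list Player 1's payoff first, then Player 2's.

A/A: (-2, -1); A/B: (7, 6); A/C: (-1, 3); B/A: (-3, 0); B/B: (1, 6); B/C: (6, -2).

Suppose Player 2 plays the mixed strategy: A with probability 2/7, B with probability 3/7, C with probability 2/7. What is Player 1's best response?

A

Player 1's best reply maximizes expected payoff against the mix.
A: (2/7)·(-2) + (3/7)·7 + (2/7)·(-1) = 15/7
B: (2/7)·(-3) + (3/7)·1 + (2/7)·6 = 9/7
Highest expected payoff is 15/7, from A.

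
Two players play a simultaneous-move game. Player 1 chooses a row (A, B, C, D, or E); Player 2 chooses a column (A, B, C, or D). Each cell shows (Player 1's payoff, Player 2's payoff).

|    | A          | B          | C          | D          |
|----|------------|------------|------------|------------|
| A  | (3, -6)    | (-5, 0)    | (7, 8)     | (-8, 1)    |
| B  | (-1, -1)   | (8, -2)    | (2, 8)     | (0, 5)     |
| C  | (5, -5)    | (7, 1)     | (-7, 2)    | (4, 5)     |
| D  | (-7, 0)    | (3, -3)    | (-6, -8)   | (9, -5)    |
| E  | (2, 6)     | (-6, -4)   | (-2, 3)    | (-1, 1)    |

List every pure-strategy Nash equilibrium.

Find each player's best response to every opponent strategy; NE are the intersections.
Player 1's best responses — vs A: C (payoff 5); vs B: B (payoff 8); vs C: A (payoff 7); vs D: D (payoff 9).
Player 2's best responses — vs A: C (payoff 8); vs B: C (payoff 8); vs C: D (payoff 5); vs D: A (payoff 0); vs E: A (payoff 6).
The only mutual best response is (A, C); neither player gains by switching there.

(A, C)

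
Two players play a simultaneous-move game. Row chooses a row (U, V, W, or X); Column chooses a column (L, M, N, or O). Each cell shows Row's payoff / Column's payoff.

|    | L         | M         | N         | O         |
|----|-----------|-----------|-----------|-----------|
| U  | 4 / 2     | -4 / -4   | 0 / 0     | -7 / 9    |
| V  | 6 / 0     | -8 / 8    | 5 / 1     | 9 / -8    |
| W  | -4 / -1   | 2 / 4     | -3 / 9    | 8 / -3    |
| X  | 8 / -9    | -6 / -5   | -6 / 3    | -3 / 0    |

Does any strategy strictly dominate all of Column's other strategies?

No strictly dominant strategy

A strategy is strictly dominant if it gives Column a strictly higher payoff than every other strategy, against every choice by the opponent.
L is not dominant: against U, O gives 9 > 2.
M is not dominant: against U, L gives 2 > -4.
N is not dominant: against U, L gives 2 > 0.
O is not dominant: against V, L gives 0 > -8.
No single strategy is best against every opponent action.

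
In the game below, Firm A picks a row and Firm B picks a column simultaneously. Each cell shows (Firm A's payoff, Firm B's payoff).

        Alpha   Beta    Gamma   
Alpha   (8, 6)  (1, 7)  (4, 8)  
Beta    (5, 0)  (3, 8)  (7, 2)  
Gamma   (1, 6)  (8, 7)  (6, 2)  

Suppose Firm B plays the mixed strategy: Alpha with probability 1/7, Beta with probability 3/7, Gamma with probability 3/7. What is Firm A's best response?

Firm A's best reply maximizes expected payoff against the mix.
Alpha: (1/7)·8 + (3/7)·1 + (3/7)·4 = 23/7
Beta: (1/7)·5 + (3/7)·3 + (3/7)·7 = 5
Gamma: (1/7)·1 + (3/7)·8 + (3/7)·6 = 43/7
Highest expected payoff is 43/7, from Gamma.

Gamma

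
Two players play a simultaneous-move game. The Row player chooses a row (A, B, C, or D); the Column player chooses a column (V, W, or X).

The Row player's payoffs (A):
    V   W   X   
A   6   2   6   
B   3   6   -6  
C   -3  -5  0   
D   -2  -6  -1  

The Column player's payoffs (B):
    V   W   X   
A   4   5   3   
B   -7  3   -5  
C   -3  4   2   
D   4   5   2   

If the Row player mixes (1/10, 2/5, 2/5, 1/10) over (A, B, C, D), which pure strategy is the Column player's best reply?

W

The Column player's best reply maximizes expected payoff against the mix.
V: (1/10)·4 + (2/5)·(-7) + (2/5)·(-3) + (1/10)·4 = -16/5
W: (1/10)·5 + (2/5)·3 + (2/5)·4 + (1/10)·5 = 19/5
X: (1/10)·3 + (2/5)·(-5) + (2/5)·2 + (1/10)·2 = -7/10
Highest expected payoff is 19/5, from W.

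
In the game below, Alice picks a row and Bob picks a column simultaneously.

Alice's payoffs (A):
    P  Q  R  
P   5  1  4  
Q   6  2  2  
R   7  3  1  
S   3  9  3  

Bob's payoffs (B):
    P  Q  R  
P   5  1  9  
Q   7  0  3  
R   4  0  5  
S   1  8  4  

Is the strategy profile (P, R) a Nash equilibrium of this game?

Holding Bob at R: Alice gets 4 from P, versus 2 from Q, 1 from R, 3 from S. No profitable deviation for Alice.
Holding Alice at P: Bob gets 9 from R, versus 5 from P, 1 from Q. No profitable deviation for Bob either.

Yes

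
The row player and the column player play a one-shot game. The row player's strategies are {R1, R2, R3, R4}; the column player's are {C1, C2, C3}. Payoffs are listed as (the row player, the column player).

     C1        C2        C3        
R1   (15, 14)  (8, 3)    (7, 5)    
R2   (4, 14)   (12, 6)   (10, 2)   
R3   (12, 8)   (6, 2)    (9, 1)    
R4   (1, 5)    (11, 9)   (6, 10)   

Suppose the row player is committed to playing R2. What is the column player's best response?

C1

With the row player fixed at R2, the column player's payoffs are: C1 → 14, C2 → 6, C3 → 2.
The maximum is 14, achieved by C1.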